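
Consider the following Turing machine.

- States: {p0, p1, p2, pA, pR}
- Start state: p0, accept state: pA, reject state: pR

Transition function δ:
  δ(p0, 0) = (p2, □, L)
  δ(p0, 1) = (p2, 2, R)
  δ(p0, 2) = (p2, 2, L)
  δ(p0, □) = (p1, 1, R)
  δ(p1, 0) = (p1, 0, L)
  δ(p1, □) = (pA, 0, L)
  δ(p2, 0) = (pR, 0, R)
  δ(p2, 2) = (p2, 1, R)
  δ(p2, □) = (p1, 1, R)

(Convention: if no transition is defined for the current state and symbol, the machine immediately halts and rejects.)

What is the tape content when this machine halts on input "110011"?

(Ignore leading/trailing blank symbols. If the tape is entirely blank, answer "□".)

Execution trace:
Initial: [p0]110011
Step 1: δ(p0, 1) = (p2, 2, R) → 2[p2]10011

No transition is defined for δ(p2, 1). By convention the machine halts and rejects.

Final tape (ignoring leading/trailing blanks): 210011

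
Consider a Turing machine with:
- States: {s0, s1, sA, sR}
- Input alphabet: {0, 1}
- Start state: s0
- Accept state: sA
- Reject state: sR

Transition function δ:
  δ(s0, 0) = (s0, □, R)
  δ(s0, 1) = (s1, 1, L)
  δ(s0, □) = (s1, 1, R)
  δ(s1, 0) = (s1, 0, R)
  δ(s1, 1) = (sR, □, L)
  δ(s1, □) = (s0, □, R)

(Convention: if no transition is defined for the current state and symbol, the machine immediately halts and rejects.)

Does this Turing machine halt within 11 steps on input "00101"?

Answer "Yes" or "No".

Execution trace:
Initial: [s0]00101
Step 1: δ(s0, 0) = (s0, □, R) → □[s0]0101
Step 2: δ(s0, 0) = (s0, □, R) → □□[s0]101
Step 3: δ(s0, 1) = (s1, 1, L) → □[s1]□101
Step 4: δ(s1, □) = (s0, □, R) → □□[s0]101
Step 5: δ(s0, 1) = (s1, 1, L) → □[s1]□101
Step 6: δ(s1, □) = (s0, □, R) → □□[s0]101
Step 7: δ(s0, 1) = (s1, 1, L) → □[s1]□101
Step 8: δ(s1, □) = (s0, □, R) → □□[s0]101
Step 9: δ(s0, 1) = (s1, 1, L) → □[s1]□101
Step 10: δ(s1, □) = (s0, □, R) → □□[s0]101
Step 11: δ(s0, 1) = (s1, 1, L) → □[s1]□101

The machine has not reached a halting state after 11 steps.
The machine did not halt within the 11-step bound.

Answer: No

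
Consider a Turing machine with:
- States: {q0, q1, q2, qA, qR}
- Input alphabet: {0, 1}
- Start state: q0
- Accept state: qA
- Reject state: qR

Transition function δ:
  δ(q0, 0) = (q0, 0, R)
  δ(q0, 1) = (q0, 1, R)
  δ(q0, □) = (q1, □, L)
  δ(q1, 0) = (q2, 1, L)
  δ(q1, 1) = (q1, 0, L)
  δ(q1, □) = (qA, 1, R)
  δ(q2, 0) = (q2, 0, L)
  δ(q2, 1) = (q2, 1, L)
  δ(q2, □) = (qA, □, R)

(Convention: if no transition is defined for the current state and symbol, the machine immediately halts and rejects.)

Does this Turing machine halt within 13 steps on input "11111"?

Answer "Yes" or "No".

Execution trace:
Initial: [q0]11111
Step 1: δ(q0, 1) = (q0, 1, R) → 1[q0]1111
Step 2: δ(q0, 1) = (q0, 1, R) → 11[q0]111
Step 3: δ(q0, 1) = (q0, 1, R) → 111[q0]11
Step 4: δ(q0, 1) = (q0, 1, R) → 1111[q0]1
Step 5: δ(q0, 1) = (q0, 1, R) → 11111[q0]□
Step 6: δ(q0, □) = (q1, □, L) → 1111[q1]1□
Step 7: δ(q1, 1) = (q1, 0, L) → 111[q1]10□
Step 8: δ(q1, 1) = (q1, 0, L) → 11[q1]100□
Step 9: δ(q1, 1) = (q1, 0, L) → 1[q1]1000□
Step 10: δ(q1, 1) = (q1, 0, L) → [q1]10000□
Step 11: δ(q1, 1) = (q1, 0, L) → [q1]□00000□
Step 12: δ(q1, □) = (qA, 1, R) → 1[qA]00000□

The machine reaches the accept state qA and halts.
The machine halted after 12 steps (within the 13-step bound).

Answer: Yes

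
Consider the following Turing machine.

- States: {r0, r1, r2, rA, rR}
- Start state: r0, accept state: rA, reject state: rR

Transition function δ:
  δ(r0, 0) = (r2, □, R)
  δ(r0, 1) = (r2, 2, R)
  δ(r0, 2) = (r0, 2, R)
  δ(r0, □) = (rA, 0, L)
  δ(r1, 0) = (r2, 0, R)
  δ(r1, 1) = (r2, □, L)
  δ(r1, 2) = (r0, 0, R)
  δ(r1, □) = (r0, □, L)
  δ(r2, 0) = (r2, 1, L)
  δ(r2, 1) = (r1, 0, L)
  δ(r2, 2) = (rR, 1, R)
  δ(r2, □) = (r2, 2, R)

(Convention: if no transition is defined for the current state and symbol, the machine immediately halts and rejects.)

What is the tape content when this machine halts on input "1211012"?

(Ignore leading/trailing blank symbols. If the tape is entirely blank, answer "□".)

Execution trace:
Initial: [r0]1211012
Step 1: δ(r0, 1) = (r2, 2, R) → 2[r2]211012
Step 2: δ(r2, 2) = (rR, 1, R) → 21[rR]11012

The machine reaches the reject state rR and halts.

Final tape (ignoring leading/trailing blanks): 2111012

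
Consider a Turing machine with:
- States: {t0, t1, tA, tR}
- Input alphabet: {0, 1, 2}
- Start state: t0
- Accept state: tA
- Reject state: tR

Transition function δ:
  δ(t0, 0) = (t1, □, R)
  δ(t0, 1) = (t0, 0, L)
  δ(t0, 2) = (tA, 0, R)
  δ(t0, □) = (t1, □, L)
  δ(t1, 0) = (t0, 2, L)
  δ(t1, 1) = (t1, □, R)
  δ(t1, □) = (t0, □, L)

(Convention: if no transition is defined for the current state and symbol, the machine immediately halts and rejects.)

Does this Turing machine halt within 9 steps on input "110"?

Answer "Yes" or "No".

Execution trace:
Initial: [t0]110
Step 1: δ(t0, 1) = (t0, 0, L) → [t0]□010
Step 2: δ(t0, □) = (t1, □, L) → [t1]□□010
Step 3: δ(t1, □) = (t0, □, L) → [t0]□□□010
Step 4: δ(t0, □) = (t1, □, L) → [t1]□□□□010
Step 5: δ(t1, □) = (t0, □, L) → [t0]□□□□□010
Step 6: δ(t0, □) = (t1, □, L) → [t1]□□□□□□010
Step 7: δ(t1, □) = (t0, □, L) → [t0]□□□□□□□010
Step 8: δ(t0, □) = (t1, □, L) → [t1]□□□□□□□□010
Step 9: δ(t1, □) = (t0, □, L) → [t0]□□□□□□□□□010

The machine has not reached a halting state after 9 steps.
The machine did not halt within the 9-step bound.

Answer: No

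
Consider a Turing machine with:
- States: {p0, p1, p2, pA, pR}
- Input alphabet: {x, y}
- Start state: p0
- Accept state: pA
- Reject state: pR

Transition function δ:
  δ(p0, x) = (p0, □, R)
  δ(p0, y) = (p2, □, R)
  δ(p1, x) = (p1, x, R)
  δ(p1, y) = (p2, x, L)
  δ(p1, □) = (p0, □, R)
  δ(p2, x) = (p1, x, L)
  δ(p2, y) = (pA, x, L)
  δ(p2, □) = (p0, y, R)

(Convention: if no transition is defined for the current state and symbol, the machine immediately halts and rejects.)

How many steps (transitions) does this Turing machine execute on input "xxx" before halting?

Execution trace:
Initial: [p0]xxx
Step 1: δ(p0, x) = (p0, □, R) → □[p0]xx
Step 2: δ(p0, x) = (p0, □, R) → □□[p0]x
Step 3: δ(p0, x) = (p0, □, R) → □□□[p0]□

No transition is defined for δ(p0, □). By convention the machine halts and rejects.

The machine executed 3 steps before halting.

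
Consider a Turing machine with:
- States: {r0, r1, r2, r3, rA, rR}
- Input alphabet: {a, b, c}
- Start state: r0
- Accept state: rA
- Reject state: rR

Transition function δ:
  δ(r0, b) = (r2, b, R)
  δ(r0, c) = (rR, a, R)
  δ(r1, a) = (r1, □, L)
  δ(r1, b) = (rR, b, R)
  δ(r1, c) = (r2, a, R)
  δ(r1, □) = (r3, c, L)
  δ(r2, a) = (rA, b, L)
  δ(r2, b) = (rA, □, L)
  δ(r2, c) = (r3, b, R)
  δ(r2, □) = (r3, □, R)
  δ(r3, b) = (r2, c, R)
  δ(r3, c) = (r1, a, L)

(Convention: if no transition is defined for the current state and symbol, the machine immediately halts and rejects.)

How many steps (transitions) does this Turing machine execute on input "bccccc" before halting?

Execution trace:
Initial: [r0]bccccc
Step 1: δ(r0, b) = (r2, b, R) → b[r2]ccccc
Step 2: δ(r2, c) = (r3, b, R) → bb[r3]cccc
Step 3: δ(r3, c) = (r1, a, L) → b[r1]baccc
Step 4: δ(r1, b) = (rR, b, R) → bb[rR]accc

The machine reaches the reject state rR and halts.

The machine executed 4 steps before halting.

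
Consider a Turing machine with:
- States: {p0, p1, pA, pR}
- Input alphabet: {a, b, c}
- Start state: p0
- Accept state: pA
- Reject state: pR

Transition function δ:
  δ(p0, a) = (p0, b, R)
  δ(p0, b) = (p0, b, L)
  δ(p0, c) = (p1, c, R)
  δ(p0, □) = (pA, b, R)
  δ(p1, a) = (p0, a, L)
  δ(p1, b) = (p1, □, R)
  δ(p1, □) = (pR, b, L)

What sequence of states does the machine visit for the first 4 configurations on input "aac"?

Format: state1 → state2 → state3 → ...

Execution trace:
Initial: [p0]aac
Step 1: δ(p0, a) = (p0, b, R) → b[p0]ac
Step 2: δ(p0, a) = (p0, b, R) → bb[p0]c
Step 3: δ(p0, c) = (p1, c, R) → bbc[p1]□

State sequence: p0 → p0 → p0 → p1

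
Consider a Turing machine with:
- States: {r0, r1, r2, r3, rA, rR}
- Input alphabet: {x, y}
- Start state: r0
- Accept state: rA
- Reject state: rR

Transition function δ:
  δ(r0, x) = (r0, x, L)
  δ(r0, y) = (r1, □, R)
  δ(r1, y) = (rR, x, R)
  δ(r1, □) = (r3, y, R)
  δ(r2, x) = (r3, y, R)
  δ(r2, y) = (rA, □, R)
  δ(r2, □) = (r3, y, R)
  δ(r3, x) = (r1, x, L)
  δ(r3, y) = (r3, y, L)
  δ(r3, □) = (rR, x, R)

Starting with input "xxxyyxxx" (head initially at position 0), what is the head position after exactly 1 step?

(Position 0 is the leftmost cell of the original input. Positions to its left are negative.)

Execution trace (head position shown):
Step 0: [r0]xxxyyxxx  (head at position 0)
Step 1: move left → [r0]□xxxyyxxx  (head at position -1)

After 1 step, the head is at position -1.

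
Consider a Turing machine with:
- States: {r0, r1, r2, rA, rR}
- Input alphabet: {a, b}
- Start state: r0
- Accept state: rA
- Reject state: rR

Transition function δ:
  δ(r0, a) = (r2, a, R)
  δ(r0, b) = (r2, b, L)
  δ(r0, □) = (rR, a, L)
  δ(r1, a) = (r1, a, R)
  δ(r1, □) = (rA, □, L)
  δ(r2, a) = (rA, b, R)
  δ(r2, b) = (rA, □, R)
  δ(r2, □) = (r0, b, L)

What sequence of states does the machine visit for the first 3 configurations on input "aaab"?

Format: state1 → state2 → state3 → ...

Execution trace:
Initial: [r0]aaab
Step 1: δ(r0, a) = (r2, a, R) → a[r2]aab
Step 2: δ(r2, a) = (rA, b, R) → ab[rA]ab

The machine reaches the accept state rA and halts.

State sequence: r0 → r2 → rA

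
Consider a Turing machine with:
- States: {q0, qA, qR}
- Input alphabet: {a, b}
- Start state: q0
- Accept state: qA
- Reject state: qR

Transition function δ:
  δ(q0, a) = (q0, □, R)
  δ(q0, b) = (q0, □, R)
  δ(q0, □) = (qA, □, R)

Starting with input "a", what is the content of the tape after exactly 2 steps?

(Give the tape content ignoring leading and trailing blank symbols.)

Execution trace:
Initial: [q0]a
Step 1: δ(q0, a) = (q0, □, R) → □[q0]□
Step 2: δ(q0, □) = (qA, □, R) → □□[qA]□

The machine reaches the accept state qA and halts.

After 2 steps, the tape (ignoring leading/trailing blanks) is: □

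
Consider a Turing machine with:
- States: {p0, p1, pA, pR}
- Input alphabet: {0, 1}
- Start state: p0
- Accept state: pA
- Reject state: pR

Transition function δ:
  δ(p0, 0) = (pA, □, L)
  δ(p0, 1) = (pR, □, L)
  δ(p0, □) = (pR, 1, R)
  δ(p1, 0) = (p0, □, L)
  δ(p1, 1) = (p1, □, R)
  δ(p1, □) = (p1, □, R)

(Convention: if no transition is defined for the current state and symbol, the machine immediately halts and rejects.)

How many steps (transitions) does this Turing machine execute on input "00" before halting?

Execution trace:
Initial: [p0]00
Step 1: δ(p0, 0) = (pA, □, L) → [pA]□□0

The machine reaches the accept state pA and halts.

The machine executed 1 step before halting.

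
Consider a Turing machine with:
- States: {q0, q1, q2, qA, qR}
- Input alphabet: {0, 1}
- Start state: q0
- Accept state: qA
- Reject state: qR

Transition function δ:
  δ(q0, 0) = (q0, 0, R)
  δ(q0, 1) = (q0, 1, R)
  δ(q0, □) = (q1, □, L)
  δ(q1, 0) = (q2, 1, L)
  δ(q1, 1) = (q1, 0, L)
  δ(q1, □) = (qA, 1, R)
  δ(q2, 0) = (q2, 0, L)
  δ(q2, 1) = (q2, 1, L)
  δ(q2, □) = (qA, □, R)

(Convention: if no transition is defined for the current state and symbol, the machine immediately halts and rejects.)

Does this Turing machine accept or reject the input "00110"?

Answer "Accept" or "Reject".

Execution trace:
Initial: [q0]00110
Step 1: δ(q0, 0) = (q0, 0, R) → 0[q0]0110
Step 2: δ(q0, 0) = (q0, 0, R) → 00[q0]110
Step 3: δ(q0, 1) = (q0, 1, R) → 001[q0]10
Step 4: δ(q0, 1) = (q0, 1, R) → 0011[q0]0
Step 5: δ(q0, 0) = (q0, 0, R) → 00110[q0]□
Step 6: δ(q0, □) = (q1, □, L) → 0011[q1]0□
Step 7: δ(q1, 0) = (q2, 1, L) → 001[q2]11□
Step 8: δ(q2, 1) = (q2, 1, L) → 00[q2]111□
Step 9: δ(q2, 1) = (q2, 1, L) → 0[q2]0111□
Step 10: δ(q2, 0) = (q2, 0, L) → [q2]00111□
Step 11: δ(q2, 0) = (q2, 0, L) → [q2]□00111□
Step 12: δ(q2, □) = (qA, □, R) → □[qA]00111□

The machine reaches the accept state qA and halts.

Answer: Accept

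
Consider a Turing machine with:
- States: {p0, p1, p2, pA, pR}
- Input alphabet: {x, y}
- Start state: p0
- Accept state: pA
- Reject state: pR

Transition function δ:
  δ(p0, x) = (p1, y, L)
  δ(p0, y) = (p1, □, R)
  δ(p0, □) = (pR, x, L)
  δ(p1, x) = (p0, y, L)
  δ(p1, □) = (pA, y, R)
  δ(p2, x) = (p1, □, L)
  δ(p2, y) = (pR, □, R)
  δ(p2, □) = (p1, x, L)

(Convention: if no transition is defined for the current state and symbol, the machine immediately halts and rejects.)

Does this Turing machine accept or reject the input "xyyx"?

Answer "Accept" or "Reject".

Execution trace:
Initial: [p0]xyyx
Step 1: δ(p0, x) = (p1, y, L) → [p1]□yyyx
Step 2: δ(p1, □) = (pA, y, R) → y[pA]yyyx

The machine reaches the accept state pA and halts.

Answer: Accept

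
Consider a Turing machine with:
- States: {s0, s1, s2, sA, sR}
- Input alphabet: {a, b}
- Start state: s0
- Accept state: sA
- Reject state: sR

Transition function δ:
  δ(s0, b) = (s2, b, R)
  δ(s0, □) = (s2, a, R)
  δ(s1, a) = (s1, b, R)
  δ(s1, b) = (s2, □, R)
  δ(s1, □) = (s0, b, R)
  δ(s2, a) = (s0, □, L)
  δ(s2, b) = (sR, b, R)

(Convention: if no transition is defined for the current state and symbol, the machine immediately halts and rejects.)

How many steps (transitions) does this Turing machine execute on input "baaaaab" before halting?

Execution trace:
Initial: [s0]baaaaab
Step 1: δ(s0, b) = (s2, b, R) → b[s2]aaaaab
Step 2: δ(s2, a) = (s0, □, L) → [s0]b□aaaab
Step 3: δ(s0, b) = (s2, b, R) → b[s2]□aaaab

No transition is defined for δ(s2, □). By convention the machine halts and rejects.

The machine executed 3 steps before halting.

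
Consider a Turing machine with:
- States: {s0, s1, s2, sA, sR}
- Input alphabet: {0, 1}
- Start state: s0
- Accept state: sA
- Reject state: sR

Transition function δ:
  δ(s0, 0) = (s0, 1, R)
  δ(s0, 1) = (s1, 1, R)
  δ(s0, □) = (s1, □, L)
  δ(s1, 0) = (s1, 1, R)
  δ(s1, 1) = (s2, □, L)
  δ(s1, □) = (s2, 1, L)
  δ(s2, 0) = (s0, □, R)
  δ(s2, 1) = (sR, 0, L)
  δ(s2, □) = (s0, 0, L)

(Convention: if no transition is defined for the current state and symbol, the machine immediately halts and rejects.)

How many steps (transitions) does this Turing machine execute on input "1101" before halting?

Execution trace:
Initial: [s0]1101
Step 1: δ(s0, 1) = (s1, 1, R) → 1[s1]101
Step 2: δ(s1, 1) = (s2, □, L) → [s2]1□01
Step 3: δ(s2, 1) = (sR, 0, L) → [sR]□0□01

The machine reaches the reject state sR and halts.

The machine executed 3 steps before halting.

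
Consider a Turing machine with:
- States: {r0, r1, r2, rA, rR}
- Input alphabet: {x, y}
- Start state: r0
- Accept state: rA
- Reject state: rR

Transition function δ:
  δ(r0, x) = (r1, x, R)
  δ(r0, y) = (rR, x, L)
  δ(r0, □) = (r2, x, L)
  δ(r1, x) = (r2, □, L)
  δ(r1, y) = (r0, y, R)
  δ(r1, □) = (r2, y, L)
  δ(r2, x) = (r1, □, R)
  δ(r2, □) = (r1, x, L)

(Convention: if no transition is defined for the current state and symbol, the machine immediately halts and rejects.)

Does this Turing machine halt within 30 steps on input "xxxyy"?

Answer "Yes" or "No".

Execution trace:
Initial: [r0]xxxyy
Step 1: δ(r0, x) = (r1, x, R) → x[r1]xxyy
Step 2: δ(r1, x) = (r2, □, L) → [r2]x□xyy
Step 3: δ(r2, x) = (r1, □, R) → □[r1]□xyy
Step 4: δ(r1, □) = (r2, y, L) → [r2]□yxyy
Step 5: δ(r2, □) = (r1, x, L) → [r1]□xyxyy
Step 6: δ(r1, □) = (r2, y, L) → [r2]□yxyxyy
Step 7: δ(r2, □) = (r1, x, L) → [r1]□xyxyxyy
Step 8: δ(r1, □) = (r2, y, L) → [r2]□yxyxyxyy
Step 9: δ(r2, □) = (r1, x, L) → [r1]□xyxyxyxyy
Step 10: δ(r1, □) = (r2, y, L) → [r2]□yxyxyxyxyy
Step 11: δ(r2, □) = (r1, x, L) → [r1]□xyxyxyxyxyy
Step 12: δ(r1, □) = (r2, y, L) → [r2]□yxyxyxyxyxyy
Step 13: δ(r2, □) = (r1, x, L) → [r1]□xyxyxyxyxyxyy
Step 14: δ(r1, □) = (r2, y, L) → [r2]□yxyxyxyxyxyxyy
Step 15: δ(r2, □) = (r1, x, L) → [r1]□xyxyxyxyxyxyxyy
Step 16: δ(r1, □) = (r2, y, L) → [r2]□yxyxyxyxyxyxyxyy
Step 17: δ(r2, □) = (r1, x, L) → [r1]□xyxyxyxyxyxyxyxyy
Step 18: δ(r1, □) = (r2, y, L) → [r2]□yxyxyxyxyxyxyxyxyy
Step 19: δ(r2, □) = (r1, x, L) → [r1]□xyxyxyxyxyxyxyxyxyy
Step 20: δ(r1, □) = (r2, y, L) → [r2]□yxyxyxyxyxyxyxyxyxyy
Step 21: δ(r2, □) = (r1, x, L) → [r1]□xyxyxyxyxyxyxyxyxyxyy
Step 22: δ(r1, □) = (r2, y, L) → [r2]□yxyxyxyxyxyxyxyxyxyxyy
Step 23: δ(r2, □) = (r1, x, L) → [r1]□xyxyxyxyxyxyxyxyxyxyxyy
Step 24: δ(r1, □) = (r2, y, L) → [r2]□yxyxyxyxyxyxyxyxyxyxyxyy
Step 25: δ(r2, □) = (r1, x, L) → [r1]□xyxyxyxyxyxyxyxyxyxyxyxyy
Step 26: δ(r1, □) = (r2, y, L) → [r2]□yxyxyxyxyxyxyxyxyxyxyxyxyy
Step 27: δ(r2, □) = (r1, x, L) → [r1]□xyxyxyxyxyxyxyxyxyxyxyxyxyy
Step 28: δ(r1, □) = (r2, y, L) → [r2]□yxyxyxyxyxyxyxyxyxyxyxyxyxyy
Step 29: δ(r2, □) = (r1, x, L) → [r1]□xyxyxyxyxyxyxyxyxyxyxyxyxyxyy
Step 30: δ(r1, □) = (r2, y, L) → [r2]□yxyxyxyxyxyxyxyxyxyxyxyxyxyxyy

The machine has not reached a halting state after 30 steps.
The machine did not halt within the 30-step bound.

Answer: No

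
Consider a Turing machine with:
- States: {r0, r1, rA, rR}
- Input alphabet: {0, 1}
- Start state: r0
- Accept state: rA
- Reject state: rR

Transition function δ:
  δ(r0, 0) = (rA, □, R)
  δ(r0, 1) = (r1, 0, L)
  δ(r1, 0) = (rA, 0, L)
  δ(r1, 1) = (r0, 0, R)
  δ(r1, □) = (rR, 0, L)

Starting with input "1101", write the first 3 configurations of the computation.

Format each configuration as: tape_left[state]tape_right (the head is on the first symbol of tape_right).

Transitions applied:
Step 1: δ(r0, 1) = (r1, 0, L)
Step 2: δ(r1, □) = (rR, 0, L)

The first 3 configurations are:
[r0]1101 ⊢ [r1]□0101 ⊢ [rR]□00101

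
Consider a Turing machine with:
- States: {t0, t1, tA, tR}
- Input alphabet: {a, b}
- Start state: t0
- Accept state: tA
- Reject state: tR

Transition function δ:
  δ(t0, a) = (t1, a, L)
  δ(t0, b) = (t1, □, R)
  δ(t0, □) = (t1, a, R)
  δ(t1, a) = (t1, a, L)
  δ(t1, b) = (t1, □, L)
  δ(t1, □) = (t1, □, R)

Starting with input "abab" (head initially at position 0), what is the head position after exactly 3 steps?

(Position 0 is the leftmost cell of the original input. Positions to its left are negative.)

Execution trace (head position shown):
Step 0: [t0]abab  (head at position 0)
Step 1: move left → [t1]□abab  (head at position -1)
Step 2: move right → □[t1]abab  (head at position 0)
Step 3: move left → [t1]□abab  (head at position -1)

After 3 steps, the head is at position -1.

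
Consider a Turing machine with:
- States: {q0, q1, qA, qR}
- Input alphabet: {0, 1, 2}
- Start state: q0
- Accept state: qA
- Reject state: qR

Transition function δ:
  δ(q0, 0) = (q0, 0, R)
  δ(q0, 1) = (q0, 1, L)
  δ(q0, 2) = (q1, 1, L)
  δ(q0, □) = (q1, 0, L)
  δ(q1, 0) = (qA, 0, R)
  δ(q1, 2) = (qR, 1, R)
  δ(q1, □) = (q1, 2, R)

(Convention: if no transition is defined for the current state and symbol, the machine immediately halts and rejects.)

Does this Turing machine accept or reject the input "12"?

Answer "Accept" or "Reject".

Execution trace:
Initial: [q0]12
Step 1: δ(q0, 1) = (q0, 1, L) → [q0]□12
Step 2: δ(q0, □) = (q1, 0, L) → [q1]□012
Step 3: δ(q1, □) = (q1, 2, R) → 2[q1]012
Step 4: δ(q1, 0) = (qA, 0, R) → 20[qA]12

The machine reaches the accept state qA and halts.

Answer: Accept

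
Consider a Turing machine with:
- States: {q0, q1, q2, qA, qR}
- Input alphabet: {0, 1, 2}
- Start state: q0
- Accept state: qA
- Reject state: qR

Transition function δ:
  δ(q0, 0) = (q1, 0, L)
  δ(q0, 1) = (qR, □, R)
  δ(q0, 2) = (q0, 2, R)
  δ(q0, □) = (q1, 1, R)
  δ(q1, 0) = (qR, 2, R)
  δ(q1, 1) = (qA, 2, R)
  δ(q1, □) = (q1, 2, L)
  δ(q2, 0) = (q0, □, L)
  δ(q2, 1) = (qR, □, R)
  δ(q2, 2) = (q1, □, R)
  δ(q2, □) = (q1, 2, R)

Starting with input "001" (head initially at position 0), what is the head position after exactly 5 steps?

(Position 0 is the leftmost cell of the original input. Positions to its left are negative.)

Execution trace (head position shown):
Step 0: [q0]001  (head at position 0)
Step 1: move left → [q1]□001  (head at position -1)
Step 2: move left → [q1]□2001  (head at position -2)
Step 3: move left → [q1]□22001  (head at position -3)
Step 4: move left → [q1]□222001  (head at position -4)
Step 5: move left → [q1]□2222001  (head at position -5)

After 5 steps, the head is at position -5.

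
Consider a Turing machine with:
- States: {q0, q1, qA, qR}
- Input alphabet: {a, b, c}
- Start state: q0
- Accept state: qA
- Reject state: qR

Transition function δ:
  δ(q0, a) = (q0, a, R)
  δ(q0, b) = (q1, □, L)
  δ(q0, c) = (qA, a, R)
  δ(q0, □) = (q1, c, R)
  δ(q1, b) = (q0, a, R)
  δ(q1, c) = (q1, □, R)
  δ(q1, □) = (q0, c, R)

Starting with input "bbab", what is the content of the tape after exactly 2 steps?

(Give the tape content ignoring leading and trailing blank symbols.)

Execution trace:
Initial: [q0]bbab
Step 1: δ(q0, b) = (q1, □, L) → [q1]□□bab
Step 2: δ(q1, □) = (q0, c, R) → c[q0]□bab

After 2 steps, the tape (ignoring leading/trailing blanks) is: c□bab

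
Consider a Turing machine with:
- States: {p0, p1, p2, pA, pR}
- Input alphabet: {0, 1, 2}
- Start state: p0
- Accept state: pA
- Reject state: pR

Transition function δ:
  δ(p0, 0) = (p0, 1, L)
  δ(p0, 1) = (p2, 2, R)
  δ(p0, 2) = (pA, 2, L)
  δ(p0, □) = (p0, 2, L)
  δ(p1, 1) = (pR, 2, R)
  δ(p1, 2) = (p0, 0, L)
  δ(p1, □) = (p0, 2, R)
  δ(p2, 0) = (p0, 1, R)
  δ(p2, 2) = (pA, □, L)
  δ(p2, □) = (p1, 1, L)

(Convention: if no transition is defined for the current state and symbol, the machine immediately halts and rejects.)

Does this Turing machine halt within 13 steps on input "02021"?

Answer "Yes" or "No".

Execution trace:
Initial: [p0]02021
Step 1: δ(p0, 0) = (p0, 1, L) → [p0]□12021
Step 2: δ(p0, □) = (p0, 2, L) → [p0]□212021
Step 3: δ(p0, □) = (p0, 2, L) → [p0]□2212021
Step 4: δ(p0, □) = (p0, 2, L) → [p0]□22212021
Step 5: δ(p0, □) = (p0, 2, L) → [p0]□222212021
Step 6: δ(p0, □) = (p0, 2, L) → [p0]□2222212021
Step 7: δ(p0, □) = (p0, 2, L) → [p0]□22222212021
Step 8: δ(p0, □) = (p0, 2, L) → [p0]□222222212021
Step 9: δ(p0, □) = (p0, 2, L) → [p0]□2222222212021
Step 10: δ(p0, □) = (p0, 2, L) → [p0]□22222222212021
Step 11: δ(p0, □) = (p0, 2, L) → [p0]□222222222212021
Step 12: δ(p0, □) = (p0, 2, L) → [p0]□2222222222212021
Step 13: δ(p0, □) = (p0, 2, L) → [p0]□22222222222212021

The machine has not reached a halting state after 13 steps.
The machine did not halt within the 13-step bound.

Answer: No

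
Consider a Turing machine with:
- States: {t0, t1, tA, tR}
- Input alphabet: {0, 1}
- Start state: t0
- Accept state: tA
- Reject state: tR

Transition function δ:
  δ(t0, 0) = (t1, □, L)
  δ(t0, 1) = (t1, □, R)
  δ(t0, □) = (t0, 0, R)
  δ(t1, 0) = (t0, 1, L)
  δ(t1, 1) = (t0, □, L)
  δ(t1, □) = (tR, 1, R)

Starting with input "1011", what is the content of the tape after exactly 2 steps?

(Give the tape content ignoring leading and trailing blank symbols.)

Execution trace:
Initial: [t0]1011
Step 1: δ(t0, 1) = (t1, □, R) → □[t1]011
Step 2: δ(t1, 0) = (t0, 1, L) → [t0]□111

After 2 steps, the tape (ignoring leading/trailing blanks) is: 111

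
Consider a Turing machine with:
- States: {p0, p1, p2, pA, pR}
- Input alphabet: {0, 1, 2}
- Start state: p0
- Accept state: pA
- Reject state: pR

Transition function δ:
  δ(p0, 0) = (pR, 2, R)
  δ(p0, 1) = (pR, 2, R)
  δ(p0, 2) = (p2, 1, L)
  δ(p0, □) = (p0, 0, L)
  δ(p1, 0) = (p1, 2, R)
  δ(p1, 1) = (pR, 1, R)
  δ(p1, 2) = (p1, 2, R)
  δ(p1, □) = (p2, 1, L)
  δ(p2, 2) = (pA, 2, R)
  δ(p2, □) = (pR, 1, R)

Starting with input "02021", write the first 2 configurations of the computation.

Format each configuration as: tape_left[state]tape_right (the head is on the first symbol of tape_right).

Transitions applied:
Step 1: δ(p0, 0) = (pR, 2, R)

The first 2 configurations are:
[p0]02021 ⊢ 2[pR]2021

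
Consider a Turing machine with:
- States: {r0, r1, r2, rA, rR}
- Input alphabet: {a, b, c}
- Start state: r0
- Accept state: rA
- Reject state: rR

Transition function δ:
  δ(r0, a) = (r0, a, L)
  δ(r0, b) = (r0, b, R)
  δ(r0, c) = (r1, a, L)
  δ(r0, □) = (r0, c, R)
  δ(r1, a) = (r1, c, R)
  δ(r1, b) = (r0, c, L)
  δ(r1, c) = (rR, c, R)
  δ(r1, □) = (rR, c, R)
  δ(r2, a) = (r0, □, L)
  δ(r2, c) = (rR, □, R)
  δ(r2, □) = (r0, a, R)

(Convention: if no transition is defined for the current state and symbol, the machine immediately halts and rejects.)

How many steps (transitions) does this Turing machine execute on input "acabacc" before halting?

Execution trace:
Initial: [r0]acabacc
Step 1: δ(r0, a) = (r0, a, L) → [r0]□acabacc
Step 2: δ(r0, □) = (r0, c, R) → c[r0]acabacc
Step 3: δ(r0, a) = (r0, a, L) → [r0]cacabacc
Step 4: δ(r0, c) = (r1, a, L) → [r1]□aacabacc
Step 5: δ(r1, □) = (rR, c, R) → c[rR]aacabacc

The machine reaches the reject state rR and halts.

The machine executed 5 steps before halting.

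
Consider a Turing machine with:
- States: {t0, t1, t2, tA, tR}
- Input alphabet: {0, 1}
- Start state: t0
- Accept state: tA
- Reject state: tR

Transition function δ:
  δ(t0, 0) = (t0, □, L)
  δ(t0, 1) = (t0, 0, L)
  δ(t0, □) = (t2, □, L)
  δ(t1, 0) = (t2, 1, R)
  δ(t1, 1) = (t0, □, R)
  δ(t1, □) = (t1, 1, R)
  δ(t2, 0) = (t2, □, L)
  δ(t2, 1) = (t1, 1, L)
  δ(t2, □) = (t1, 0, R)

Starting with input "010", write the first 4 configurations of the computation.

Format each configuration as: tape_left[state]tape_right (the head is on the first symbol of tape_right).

Transitions applied:
Step 1: δ(t0, 0) = (t0, □, L)
Step 2: δ(t0, □) = (t2, □, L)
Step 3: δ(t2, □) = (t1, 0, R)

The first 4 configurations are:
[t0]010 ⊢ [t0]□□10 ⊢ [t2]□□□10 ⊢ 0[t1]□□10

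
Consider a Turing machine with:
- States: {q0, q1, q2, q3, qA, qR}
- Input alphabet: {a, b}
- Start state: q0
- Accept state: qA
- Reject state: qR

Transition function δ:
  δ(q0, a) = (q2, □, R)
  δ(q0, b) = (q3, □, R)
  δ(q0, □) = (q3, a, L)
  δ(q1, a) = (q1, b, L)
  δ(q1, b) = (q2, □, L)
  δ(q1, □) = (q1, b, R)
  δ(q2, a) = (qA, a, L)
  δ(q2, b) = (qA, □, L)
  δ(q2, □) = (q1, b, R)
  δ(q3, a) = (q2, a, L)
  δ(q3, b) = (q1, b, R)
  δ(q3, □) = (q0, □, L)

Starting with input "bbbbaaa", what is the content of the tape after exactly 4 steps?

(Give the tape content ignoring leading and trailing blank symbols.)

Execution trace:
Initial: [q0]bbbbaaa
Step 1: δ(q0, b) = (q3, □, R) → □[q3]bbbaaa
Step 2: δ(q3, b) = (q1, b, R) → □b[q1]bbaaa
Step 3: δ(q1, b) = (q2, □, L) → □[q2]b□baaa
Step 4: δ(q2, b) = (qA, □, L) → [qA]□□□baaa

The machine reaches the accept state qA and halts.

After 4 steps, the tape (ignoring leading/trailing blanks) is: baaa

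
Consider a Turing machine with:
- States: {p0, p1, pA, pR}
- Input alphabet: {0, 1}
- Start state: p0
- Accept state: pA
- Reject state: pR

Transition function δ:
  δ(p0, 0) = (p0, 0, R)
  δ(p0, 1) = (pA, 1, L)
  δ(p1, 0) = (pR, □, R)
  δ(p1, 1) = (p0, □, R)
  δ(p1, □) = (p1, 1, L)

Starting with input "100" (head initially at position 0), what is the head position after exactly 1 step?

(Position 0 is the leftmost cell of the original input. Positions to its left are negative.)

Execution trace (head position shown):
Step 0: [p0]100  (head at position 0)
Step 1: move left → [pA]□100  (head at position -1)

After 1 step, the head is at position -1.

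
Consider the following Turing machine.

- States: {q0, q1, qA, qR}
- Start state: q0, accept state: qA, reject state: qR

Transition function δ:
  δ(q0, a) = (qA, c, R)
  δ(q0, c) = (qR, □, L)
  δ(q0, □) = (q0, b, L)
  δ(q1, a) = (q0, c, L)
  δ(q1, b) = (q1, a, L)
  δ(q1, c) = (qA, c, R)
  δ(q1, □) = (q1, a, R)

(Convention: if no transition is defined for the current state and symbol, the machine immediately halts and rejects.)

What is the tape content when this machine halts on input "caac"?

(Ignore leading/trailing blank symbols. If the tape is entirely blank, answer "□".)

Execution trace:
Initial: [q0]caac
Step 1: δ(q0, c) = (qR, □, L) → [qR]□□aac

The machine reaches the reject state qR and halts.

Final tape (ignoring leading/trailing blanks): aac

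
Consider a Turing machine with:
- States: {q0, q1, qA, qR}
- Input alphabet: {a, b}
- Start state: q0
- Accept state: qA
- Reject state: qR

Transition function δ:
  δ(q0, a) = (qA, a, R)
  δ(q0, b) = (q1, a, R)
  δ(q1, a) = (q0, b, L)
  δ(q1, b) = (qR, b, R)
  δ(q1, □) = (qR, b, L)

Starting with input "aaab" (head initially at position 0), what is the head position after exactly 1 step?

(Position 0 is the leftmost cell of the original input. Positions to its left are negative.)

Execution trace (head position shown):
Step 0: [q0]aaab  (head at position 0)
Step 1: move right → a[qA]aab  (head at position 1)

After 1 step, the head is at position 1.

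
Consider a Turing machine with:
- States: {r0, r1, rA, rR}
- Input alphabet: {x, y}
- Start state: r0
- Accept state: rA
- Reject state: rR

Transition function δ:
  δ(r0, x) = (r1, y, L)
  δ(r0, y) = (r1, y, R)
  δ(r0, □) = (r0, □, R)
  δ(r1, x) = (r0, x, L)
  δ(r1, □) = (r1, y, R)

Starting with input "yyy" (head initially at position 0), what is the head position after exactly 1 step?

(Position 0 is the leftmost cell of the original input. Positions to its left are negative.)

Execution trace (head position shown):
Step 0: [r0]yyy  (head at position 0)
Step 1: move right → y[r1]yy  (head at position 1)

After 1 step, the head is at position 1.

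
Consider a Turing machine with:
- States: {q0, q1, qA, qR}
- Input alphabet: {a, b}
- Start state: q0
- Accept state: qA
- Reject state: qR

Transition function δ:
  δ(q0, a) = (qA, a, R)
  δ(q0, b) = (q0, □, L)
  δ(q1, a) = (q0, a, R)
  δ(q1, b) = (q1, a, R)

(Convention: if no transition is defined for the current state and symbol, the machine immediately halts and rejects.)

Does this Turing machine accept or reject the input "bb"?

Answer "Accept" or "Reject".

Execution trace:
Initial: [q0]bb
Step 1: δ(q0, b) = (q0, □, L) → [q0]□□b

No transition is defined for δ(q0, □). By convention the machine halts and rejects.

Answer: Reject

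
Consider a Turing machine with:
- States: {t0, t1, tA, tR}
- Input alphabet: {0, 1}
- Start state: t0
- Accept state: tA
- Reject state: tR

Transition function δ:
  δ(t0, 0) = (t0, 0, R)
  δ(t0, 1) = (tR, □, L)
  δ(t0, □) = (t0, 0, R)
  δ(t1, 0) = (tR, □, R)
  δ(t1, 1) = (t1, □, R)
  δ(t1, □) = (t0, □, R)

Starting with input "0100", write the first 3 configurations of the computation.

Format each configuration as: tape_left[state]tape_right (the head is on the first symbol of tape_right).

Transitions applied:
Step 1: δ(t0, 0) = (t0, 0, R)
Step 2: δ(t0, 1) = (tR, □, L)

The first 3 configurations are:
[t0]0100 ⊢ 0[t0]100 ⊢ [tR]0□00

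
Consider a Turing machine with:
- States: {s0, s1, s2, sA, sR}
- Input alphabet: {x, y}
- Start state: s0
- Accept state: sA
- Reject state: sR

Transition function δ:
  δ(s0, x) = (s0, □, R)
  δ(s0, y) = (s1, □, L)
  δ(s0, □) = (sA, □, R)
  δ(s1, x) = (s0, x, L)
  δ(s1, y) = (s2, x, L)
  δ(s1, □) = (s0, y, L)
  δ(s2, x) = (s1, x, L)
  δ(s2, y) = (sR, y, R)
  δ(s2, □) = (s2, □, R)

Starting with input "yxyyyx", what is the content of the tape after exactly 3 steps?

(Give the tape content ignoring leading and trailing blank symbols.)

Execution trace:
Initial: [s0]yxyyyx
Step 1: δ(s0, y) = (s1, □, L) → [s1]□□xyyyx
Step 2: δ(s1, □) = (s0, y, L) → [s0]□y□xyyyx
Step 3: δ(s0, □) = (sA, □, R) → □[sA]y□xyyyx

The machine reaches the accept state sA and halts.

After 3 steps, the tape (ignoring leading/trailing blanks) is: y□xyyyx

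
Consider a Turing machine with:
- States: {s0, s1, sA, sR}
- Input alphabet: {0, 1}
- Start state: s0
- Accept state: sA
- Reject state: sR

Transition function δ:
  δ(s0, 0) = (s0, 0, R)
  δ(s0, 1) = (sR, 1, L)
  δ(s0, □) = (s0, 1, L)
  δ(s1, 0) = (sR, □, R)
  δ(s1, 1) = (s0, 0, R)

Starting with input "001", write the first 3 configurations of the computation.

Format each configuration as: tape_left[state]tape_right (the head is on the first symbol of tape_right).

Transitions applied:
Step 1: δ(s0, 0) = (s0, 0, R)
Step 2: δ(s0, 0) = (s0, 0, R)

The first 3 configurations are:
[s0]001 ⊢ 0[s0]01 ⊢ 00[s0]1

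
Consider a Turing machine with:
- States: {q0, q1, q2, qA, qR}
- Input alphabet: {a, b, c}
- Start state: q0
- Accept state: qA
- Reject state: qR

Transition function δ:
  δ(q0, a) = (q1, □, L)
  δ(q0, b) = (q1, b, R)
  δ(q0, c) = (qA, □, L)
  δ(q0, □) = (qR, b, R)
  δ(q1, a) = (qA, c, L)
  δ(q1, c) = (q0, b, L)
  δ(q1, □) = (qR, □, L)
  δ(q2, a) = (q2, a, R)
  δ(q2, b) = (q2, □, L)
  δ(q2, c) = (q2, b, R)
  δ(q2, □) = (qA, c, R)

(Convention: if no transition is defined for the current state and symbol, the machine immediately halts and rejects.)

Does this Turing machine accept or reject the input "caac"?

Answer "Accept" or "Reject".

Execution trace:
Initial: [q0]caac
Step 1: δ(q0, c) = (qA, □, L) → [qA]□□aac

The machine reaches the accept state qA and halts.

Answer: Accept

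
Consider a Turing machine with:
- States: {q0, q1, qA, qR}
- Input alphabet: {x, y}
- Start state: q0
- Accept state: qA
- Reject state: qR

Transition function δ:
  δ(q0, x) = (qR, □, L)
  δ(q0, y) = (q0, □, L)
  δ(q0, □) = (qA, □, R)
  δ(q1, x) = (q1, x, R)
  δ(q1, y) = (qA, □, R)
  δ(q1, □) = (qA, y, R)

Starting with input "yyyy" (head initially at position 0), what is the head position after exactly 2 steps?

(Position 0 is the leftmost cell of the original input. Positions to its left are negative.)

Execution trace (head position shown):
Step 0: [q0]yyyy  (head at position 0)
Step 1: move left → [q0]□□yyy  (head at position -1)
Step 2: move right → □[qA]□yyy  (head at position 0)

After 2 steps, the head is at position 0.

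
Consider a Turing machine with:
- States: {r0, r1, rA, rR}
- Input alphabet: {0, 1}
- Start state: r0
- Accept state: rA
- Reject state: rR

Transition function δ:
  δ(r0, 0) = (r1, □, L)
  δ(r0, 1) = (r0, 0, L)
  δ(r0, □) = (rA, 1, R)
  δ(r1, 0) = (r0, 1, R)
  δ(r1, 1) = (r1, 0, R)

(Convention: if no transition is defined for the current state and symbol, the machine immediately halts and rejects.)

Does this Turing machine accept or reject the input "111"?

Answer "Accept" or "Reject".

Execution trace:
Initial: [r0]111
Step 1: δ(r0, 1) = (r0, 0, L) → [r0]□011
Step 2: δ(r0, □) = (rA, 1, R) → 1[rA]011

The machine reaches the accept state rA and halts.

Answer: Accept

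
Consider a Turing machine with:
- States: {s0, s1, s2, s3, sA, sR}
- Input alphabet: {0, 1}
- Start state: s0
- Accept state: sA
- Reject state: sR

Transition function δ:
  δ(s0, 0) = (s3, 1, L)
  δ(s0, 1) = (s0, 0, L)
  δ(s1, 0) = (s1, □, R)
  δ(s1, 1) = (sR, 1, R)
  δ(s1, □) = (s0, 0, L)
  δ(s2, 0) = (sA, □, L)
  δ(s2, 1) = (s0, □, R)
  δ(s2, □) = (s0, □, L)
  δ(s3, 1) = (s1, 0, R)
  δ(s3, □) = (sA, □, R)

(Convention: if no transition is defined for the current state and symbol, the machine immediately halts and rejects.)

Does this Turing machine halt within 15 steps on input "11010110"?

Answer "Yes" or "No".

Execution trace:
Initial: [s0]11010110
Step 1: δ(s0, 1) = (s0, 0, L) → [s0]□01010110

No transition is defined for δ(s0, □). By convention the machine halts and rejects.
The machine halted after 1 step (within the 15-step bound).

Answer: Yes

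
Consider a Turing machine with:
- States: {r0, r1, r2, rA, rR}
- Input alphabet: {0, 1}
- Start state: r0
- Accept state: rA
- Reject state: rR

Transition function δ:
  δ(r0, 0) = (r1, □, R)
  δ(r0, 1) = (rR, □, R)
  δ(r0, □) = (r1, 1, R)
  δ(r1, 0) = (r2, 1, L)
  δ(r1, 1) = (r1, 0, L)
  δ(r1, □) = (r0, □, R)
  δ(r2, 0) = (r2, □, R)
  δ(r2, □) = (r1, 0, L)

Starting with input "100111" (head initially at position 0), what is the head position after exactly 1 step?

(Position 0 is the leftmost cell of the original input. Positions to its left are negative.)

Execution trace (head position shown):
Step 0: [r0]100111  (head at position 0)
Step 1: move right → □[rR]00111  (head at position 1)

After 1 step, the head is at position 1.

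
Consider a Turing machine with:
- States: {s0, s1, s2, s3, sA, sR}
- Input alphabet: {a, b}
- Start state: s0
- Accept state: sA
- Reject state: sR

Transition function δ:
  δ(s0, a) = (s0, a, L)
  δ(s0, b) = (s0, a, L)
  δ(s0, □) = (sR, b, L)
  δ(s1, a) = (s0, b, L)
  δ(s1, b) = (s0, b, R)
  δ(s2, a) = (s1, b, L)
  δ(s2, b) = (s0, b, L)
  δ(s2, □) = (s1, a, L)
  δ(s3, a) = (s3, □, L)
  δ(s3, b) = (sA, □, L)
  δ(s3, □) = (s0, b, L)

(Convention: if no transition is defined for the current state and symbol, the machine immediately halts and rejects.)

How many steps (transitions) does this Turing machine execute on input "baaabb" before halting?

Execution trace:
Initial: [s0]baaabb
Step 1: δ(s0, b) = (s0, a, L) → [s0]□aaaabb
Step 2: δ(s0, □) = (sR, b, L) → [sR]□baaaabb

The machine reaches the reject state sR and halts.

The machine executed 2 steps before halting.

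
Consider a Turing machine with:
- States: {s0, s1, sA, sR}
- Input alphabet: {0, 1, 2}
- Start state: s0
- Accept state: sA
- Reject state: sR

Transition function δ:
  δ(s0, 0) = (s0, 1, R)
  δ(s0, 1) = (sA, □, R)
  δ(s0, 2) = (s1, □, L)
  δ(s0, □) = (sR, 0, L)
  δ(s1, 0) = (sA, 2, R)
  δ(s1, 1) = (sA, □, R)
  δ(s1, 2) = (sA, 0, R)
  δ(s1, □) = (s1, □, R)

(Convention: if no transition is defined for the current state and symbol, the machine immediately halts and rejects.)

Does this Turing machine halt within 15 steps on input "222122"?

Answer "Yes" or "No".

Execution trace:
Initial: [s0]222122
Step 1: δ(s0, 2) = (s1, □, L) → [s1]□□22122
Step 2: δ(s1, □) = (s1, □, R) → □[s1]□22122
Step 3: δ(s1, □) = (s1, □, R) → □□[s1]22122
Step 4: δ(s1, 2) = (sA, 0, R) → □□0[sA]2122

The machine reaches the accept state sA and halts.
The machine halted after 4 steps (within the 15-step bound).

Answer: Yes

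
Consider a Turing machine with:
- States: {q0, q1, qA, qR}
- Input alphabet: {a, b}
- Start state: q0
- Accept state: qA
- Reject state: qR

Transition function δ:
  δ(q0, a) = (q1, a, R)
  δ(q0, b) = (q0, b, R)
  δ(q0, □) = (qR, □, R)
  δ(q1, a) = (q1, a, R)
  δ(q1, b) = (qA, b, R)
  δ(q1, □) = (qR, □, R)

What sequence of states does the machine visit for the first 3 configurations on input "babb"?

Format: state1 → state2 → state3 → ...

Execution trace:
Initial: [q0]babb
Step 1: δ(q0, b) = (q0, b, R) → b[q0]abb
Step 2: δ(q0, a) = (q1, a, R) → ba[q1]bb

State sequence: q0 → q0 → q1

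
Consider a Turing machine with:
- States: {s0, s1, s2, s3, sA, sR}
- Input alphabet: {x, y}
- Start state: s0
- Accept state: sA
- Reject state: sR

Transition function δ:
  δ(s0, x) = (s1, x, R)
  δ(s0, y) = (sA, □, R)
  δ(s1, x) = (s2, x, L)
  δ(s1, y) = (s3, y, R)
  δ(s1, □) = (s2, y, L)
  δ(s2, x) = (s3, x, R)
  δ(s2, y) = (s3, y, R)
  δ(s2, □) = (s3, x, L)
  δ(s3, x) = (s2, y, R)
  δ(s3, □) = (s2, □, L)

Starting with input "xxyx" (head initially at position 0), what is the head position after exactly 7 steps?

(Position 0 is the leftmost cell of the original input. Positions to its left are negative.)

Execution trace (head position shown):
Step 0: [s0]xxyx  (head at position 0)
Step 1: move right → x[s1]xyx  (head at position 1)
Step 2: move left → [s2]xxyx  (head at position 0)
Step 3: move right → x[s3]xyx  (head at position 1)
Step 4: move right → xy[s2]yx  (head at position 2)
Step 5: move right → xyy[s3]x  (head at position 3)
Step 6: move right → xyyy[s2]□  (head at position 4)
Step 7: move left → xyy[s3]yx  (head at position 3)

After 7 steps, the head is at position 3.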